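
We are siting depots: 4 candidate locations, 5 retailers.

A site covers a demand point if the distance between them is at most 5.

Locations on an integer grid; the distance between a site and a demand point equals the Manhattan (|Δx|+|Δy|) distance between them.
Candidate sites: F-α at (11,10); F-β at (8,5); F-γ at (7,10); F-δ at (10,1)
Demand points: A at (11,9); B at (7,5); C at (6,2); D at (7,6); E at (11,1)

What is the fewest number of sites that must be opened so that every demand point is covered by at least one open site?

2

Coverage sets (demand points within 5 of each site):
  F-α: {A}
  F-β: {B, C, D}
  F-γ: {A, B, D}
  F-δ: {C, E}
No single site covers all 5 demand points.
But {F-γ, F-δ} covers everything, so the minimum is 2.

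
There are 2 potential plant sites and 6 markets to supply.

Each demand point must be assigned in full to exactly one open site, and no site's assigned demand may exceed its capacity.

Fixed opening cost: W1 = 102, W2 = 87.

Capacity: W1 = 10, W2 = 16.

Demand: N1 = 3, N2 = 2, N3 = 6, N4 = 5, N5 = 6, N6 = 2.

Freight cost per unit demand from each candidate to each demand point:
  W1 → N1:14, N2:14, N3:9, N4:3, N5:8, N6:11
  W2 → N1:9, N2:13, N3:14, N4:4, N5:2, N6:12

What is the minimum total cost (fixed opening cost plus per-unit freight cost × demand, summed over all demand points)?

Open {W1, W2}; cheapest assignment that respects the capacities:
  W1 (cap 10, load 8): N3, N6 — cost 6×9 + 2×11 = 76
  W2 (cap 16, load 16): N1, N2, N4, N5 — cost 3×9 + 2×13 + 5×4 + 6×2 = 85
  Shipping 161, fixed 189 → total 350.
  Any other capacity-feasible assignment to {W1, W2} ships for at least 161.
Total demand is 24 and no other set of sites has combined capacity ≥ 24, so {W1, W2} is the only feasible choice of open sites. Minimum: 350.

350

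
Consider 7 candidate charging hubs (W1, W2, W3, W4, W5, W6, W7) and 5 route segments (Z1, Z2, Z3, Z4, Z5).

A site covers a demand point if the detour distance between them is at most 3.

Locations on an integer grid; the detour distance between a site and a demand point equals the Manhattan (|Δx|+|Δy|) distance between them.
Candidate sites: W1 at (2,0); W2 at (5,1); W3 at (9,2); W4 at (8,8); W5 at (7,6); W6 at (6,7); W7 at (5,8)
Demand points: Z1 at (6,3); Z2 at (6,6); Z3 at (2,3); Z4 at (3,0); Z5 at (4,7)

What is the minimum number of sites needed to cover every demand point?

3

Coverage sets (demand points within 3 of each site):
  W1: {Z3, Z4}
  W2: {Z1, Z4}
  W3: {}
  W4: {}
  W5: {Z2}
  W6: {Z2, Z5}
  W7: {Z2, Z5}
No 2 sites suffice: every size-2 union leaves at least one demand point uncovered.
But {W1, W2, W6} covers everything, so the minimum is 3.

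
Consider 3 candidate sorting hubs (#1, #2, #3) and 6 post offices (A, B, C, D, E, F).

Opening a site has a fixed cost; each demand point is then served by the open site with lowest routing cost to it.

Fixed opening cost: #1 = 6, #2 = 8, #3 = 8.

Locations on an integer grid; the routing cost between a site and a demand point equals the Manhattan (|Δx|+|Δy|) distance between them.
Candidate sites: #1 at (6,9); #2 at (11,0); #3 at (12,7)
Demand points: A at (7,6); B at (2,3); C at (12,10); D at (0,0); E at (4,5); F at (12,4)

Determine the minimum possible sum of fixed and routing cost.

Open {#1, #3}: assign each demand point to its cheapest open site.
  A→#1 4, B→#1 10, C→#3 3, D→#1 15, E→#1 6, F→#3 3
  routing cost 41, fixed 14 → total 55.
Compare {#1, #2}: routing cost 43 + fixed 14 = 57.
Compare {#1}: routing cost 53 + fixed 6 = 59.
Compare {#1, #2, #3}: routing cost 37 + fixed 22 = 59.
All other subsets cost ≥ 57. Minimum total cost: 55.

55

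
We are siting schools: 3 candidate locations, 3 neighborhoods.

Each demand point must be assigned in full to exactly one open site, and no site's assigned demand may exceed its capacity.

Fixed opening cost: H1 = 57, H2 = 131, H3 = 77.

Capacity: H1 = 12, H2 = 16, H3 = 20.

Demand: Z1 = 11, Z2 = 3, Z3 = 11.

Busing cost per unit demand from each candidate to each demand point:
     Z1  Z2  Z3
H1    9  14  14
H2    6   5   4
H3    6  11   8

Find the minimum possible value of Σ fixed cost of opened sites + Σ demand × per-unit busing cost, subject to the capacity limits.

333

Open {H2, H3}; cheapest assignment that respects the capacities:
  H2 (cap 16, load 14): Z2, Z3 — cost 3×5 + 11×4 = 59
  H3 (cap 20, load 11): Z1 — cost 11×6 = 66
  Shipping 125, fixed 208 → total 333.
  Any other capacity-feasible assignment to {H2, H3} ships for at least 125.
Compare {H1, H2}: its best feasible assignment gives total 346.
Compare {H1, H3}: its best feasible assignment gives total 354.
Every other set of open sites that can feasibly serve all demand totals ≥ 346 even under its best assignment. Minimum: 333.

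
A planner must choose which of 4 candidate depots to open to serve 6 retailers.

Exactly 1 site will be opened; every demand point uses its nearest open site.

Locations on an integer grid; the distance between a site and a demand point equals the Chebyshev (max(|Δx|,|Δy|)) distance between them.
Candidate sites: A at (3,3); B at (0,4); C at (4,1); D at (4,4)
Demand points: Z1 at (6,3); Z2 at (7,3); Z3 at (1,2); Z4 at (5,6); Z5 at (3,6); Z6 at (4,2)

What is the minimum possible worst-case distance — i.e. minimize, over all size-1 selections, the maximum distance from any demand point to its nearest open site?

3

Open {D}.
  Farthest demand point is Z2 at distance 3 (to D); all others are ≤ 3.
With {A} the worst case is 4.
With {C} the worst case is 5.
No size-1 selection achieves below 3.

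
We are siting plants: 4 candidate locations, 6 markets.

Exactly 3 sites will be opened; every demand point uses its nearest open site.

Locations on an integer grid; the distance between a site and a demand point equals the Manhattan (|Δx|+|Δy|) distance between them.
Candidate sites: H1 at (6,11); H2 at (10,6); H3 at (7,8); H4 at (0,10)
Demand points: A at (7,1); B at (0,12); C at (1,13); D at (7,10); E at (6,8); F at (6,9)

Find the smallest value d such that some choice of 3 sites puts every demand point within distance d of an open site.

Open {H1, H2, H3}.
  Farthest demand point is A at distance 7 (to H3); all others are ≤ 7.
With {H1, H3, H4} the worst case is 7.
With {H2, H3, H4} the worst case is 7.
No size-3 selection achieves below 7.

7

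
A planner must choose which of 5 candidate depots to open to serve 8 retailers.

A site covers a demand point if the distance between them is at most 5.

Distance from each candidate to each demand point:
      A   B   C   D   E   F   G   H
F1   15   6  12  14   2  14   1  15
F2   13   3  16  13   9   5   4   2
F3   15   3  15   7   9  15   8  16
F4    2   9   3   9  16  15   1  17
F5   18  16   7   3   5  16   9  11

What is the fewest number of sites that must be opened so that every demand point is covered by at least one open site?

3

Coverage sets (demand points within 5 of each site):
  F1: {E, G}
  F2: {B, F, G, H}
  F3: {B}
  F4: {A, C, G}
  F5: {D, E}
No 2 sites suffice: every size-2 union leaves at least one demand point uncovered.
But {F2, F4, F5} covers everything, so the minimum is 3.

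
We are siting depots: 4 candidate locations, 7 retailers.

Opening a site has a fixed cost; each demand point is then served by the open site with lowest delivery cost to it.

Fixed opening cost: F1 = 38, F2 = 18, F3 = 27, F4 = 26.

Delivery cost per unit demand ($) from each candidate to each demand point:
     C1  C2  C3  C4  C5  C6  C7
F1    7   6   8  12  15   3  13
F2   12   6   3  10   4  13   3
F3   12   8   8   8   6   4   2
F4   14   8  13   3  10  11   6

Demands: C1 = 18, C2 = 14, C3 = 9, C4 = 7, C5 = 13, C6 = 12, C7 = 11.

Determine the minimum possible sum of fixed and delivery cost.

461

Open {F1, F2, F4}: assign each demand point to its cheapest open site.
  C1→F1 18×7=126, C2→F1 14×6=84, C3→F2 9×3=27, C4→F4 7×3=21, C5→F2 13×4=52, C6→F1 12×3=36, C7→F2 11×3=33
  delivery cost 379, fixed 82 → total 461.
Compare {F1, F2, F3, F4}: delivery cost 368 + fixed 109 = 477.
Compare {F1, F2}: delivery cost 428 + fixed 56 = 484.
Compare {F1, F2, F3}: delivery cost 403 + fixed 83 = 486.
All other subsets cost ≥ 477. Minimum total cost: 461.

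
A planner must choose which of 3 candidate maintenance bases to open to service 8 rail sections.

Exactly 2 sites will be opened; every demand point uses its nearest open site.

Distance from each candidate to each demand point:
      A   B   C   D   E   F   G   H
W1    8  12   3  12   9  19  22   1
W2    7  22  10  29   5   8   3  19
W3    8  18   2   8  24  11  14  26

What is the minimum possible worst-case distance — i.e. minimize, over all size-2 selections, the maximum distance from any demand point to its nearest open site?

12

Open {W1, W2}.
  Farthest demand point is B at distance 12 (to W1); all others are ≤ 12.
With {W1, W3} the worst case is 14.
With {W2, W3} the worst case is 19.
No size-2 selection achieves below 12.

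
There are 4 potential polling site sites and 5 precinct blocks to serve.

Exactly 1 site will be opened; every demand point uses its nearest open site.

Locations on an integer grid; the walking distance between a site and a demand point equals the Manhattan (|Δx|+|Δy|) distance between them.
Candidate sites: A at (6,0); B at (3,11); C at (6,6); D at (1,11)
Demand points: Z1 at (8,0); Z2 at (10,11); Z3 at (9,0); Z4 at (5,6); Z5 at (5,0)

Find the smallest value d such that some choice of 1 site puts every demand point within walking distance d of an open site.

Open {C}.
  Farthest demand point is Z2 at walking distance 9 (to C); all others are ≤ 9.
With {A} the worst case is 15.
With {B} the worst case is 17.
No size-1 selection achieves below 9.

9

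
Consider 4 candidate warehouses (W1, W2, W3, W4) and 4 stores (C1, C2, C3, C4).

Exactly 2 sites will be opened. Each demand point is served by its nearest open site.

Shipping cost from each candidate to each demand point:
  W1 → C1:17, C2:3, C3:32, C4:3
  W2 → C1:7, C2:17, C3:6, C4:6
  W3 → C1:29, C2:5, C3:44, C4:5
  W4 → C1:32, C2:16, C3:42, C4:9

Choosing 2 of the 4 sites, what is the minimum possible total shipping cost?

19

Open {W1, W2}.
  C1→W2 7, C2→W1 3, C3→W2 6, C4→W1 3  ⇒ total 19.
Compare {W2, W3}: total 23.
Compare {W2, W4}: total 35.
No size-2 selection does better; minimum is 19.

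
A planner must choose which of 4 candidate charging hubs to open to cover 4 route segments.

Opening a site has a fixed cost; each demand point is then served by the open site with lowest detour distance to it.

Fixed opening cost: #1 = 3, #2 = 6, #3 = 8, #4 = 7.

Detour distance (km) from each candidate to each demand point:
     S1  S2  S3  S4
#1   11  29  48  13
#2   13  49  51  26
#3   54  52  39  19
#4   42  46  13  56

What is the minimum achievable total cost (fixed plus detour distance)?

Open {#1, #4}: assign each demand point to its cheapest open site.
  S1→#1 11, S2→#1 29, S3→#4 13, S4→#1 13
  detour distance 66, fixed 10 → total 76.
Compare {#1, #2, #4}: detour distance 66 + fixed 16 = 82.
Compare {#1, #3, #4}: detour distance 66 + fixed 18 = 84.
Compare {#1, #2, #3, #4}: detour distance 66 + fixed 24 = 90.
All other subsets cost ≥ 82. Minimum total cost: 76.

76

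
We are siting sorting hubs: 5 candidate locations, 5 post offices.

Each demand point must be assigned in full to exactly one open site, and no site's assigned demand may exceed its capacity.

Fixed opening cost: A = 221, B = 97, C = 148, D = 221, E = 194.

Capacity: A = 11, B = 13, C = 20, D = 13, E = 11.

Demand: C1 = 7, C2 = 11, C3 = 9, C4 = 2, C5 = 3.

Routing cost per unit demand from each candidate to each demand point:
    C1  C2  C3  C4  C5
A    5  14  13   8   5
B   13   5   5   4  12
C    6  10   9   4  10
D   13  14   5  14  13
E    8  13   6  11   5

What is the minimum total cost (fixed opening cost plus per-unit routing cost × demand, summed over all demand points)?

Open {B, C}; cheapest assignment that respects the capacities:
  B (cap 13, load 13): C2, C4 — cost 11×5 + 2×4 = 63
  C (cap 20, load 19): C1, C3, C5 — cost 7×6 + 9×9 + 3×10 = 153
  Shipping 216, fixed 245 → total 461.
  Any other capacity-feasible assignment to {B, C} ships for at least 216.
Compare {C, D}: its best feasible assignment gives total 613.
Compare {B, C, E}: its best feasible assignment gives total 628.
Every other set of open sites that can feasibly serve all demand totals ≥ 613 even under its best assignment. Minimum: 461.

461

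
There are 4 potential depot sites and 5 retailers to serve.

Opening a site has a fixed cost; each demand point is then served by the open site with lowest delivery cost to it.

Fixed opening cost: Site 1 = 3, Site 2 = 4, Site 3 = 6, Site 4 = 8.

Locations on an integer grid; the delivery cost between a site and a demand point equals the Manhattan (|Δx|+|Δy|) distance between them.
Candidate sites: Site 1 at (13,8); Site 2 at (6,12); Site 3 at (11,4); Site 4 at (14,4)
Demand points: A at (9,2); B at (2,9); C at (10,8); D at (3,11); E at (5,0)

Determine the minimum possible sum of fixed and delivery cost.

40

Open {Site 2, Site 3}: assign each demand point to its cheapest open site.
  A→Site 3 4, B→Site 2 7, C→Site 3 5, D→Site 2 4, E→Site 3 10
  delivery cost 30, fixed 10 → total 40.
Compare {Site 1, Site 2, Site 3}: delivery cost 28 + fixed 13 = 41.
Compare {Site 1, Site 2}: delivery cost 37 + fixed 7 = 44.
Compare {Site 2, Site 3, Site 4}: delivery cost 30 + fixed 18 = 48.
All other subsets cost ≥ 41. Minimum total cost: 40.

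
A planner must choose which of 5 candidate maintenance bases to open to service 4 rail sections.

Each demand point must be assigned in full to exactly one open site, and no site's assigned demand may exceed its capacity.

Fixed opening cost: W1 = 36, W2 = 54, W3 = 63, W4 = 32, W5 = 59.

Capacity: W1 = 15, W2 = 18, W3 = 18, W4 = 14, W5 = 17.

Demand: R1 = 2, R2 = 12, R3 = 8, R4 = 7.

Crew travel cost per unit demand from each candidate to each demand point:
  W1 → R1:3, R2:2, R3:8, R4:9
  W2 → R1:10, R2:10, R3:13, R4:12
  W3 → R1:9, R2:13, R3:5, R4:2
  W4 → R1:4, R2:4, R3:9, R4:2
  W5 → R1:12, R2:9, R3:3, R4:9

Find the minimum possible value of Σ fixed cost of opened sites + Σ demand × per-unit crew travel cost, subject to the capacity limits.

Open {W1, W3}; cheapest assignment that respects the capacities:
  W1 (cap 15, load 14): R1, R2 — cost 2×3 + 12×2 = 30
  W3 (cap 18, load 15): R3, R4 — cost 8×5 + 7×2 = 54
  Shipping 84, fixed 99 → total 183.
  Any other capacity-feasible assignment to {W1, W3} ships for at least 84.
Compare {W1, W4, W5}: its best feasible assignment gives total 195.
Compare {W3, W4}: its best feasible assignment gives total 205.
Every other set of open sites that can feasibly serve all demand totals ≥ 195 even under its best assignment. Minimum: 183.

183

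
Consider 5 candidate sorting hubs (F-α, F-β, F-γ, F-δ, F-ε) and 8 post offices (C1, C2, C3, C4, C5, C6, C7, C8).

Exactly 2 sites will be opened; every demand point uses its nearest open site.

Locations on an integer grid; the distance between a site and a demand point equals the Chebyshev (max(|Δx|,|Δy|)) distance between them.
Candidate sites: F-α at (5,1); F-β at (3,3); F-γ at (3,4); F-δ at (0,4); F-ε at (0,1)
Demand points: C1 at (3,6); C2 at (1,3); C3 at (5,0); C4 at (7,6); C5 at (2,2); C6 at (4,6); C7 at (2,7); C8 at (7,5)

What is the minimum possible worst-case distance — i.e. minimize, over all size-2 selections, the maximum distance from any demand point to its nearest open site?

Open {F-α, F-β}.
  Farthest demand point is C4 at distance 4 (to F-β); all others are ≤ 4.
With {F-α, F-γ} the worst case is 4.
With {F-β, F-γ} the worst case is 4.
No size-2 selection achieves below 4.

4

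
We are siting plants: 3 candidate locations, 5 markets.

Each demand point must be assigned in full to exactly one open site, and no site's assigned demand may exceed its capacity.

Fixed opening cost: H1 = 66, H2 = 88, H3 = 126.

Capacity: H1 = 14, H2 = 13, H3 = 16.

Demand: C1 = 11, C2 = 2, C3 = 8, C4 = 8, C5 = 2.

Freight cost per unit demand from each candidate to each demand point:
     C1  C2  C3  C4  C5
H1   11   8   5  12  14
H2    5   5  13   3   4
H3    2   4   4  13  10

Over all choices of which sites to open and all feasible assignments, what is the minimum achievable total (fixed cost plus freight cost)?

Open {H1, H2, H3}; cheapest assignment that respects the capacities:
  H1 (cap 14, load 8): C3 — cost 8×5 = 40
  H2 (cap 13, load 10): C4, C5 — cost 8×3 + 2×4 = 32
  H3 (cap 16, load 13): C1, C2 — cost 11×2 + 2×4 = 30
  Shipping 102, fixed 280 → total 382.
  Any other capacity-feasible assignment to {H1, H2, H3} ships for at least 102.
Total demand is 31 and no other set of sites has combined capacity ≥ 31, so {H1, H2, H3} is the only feasible choice of open sites. Minimum: 382.

382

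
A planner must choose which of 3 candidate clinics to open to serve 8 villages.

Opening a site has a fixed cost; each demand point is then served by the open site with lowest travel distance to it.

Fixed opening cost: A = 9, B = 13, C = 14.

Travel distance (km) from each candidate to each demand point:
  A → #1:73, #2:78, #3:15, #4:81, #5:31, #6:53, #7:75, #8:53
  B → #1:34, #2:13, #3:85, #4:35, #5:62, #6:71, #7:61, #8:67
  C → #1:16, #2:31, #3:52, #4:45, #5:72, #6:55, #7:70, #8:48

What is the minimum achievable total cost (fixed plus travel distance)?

308

Open {A, B, C}: assign each demand point to its cheapest open site.
  #1→C 16, #2→B 13, #3→A 15, #4→B 35, #5→A 31, #6→A 53, #7→B 61, #8→C 48
  travel distance 272, fixed 36 → total 308.
Compare {A, B}: travel distance 295 + fixed 22 = 317.
Compare {A, C}: travel distance 309 + fixed 23 = 332.
Compare {B, C}: travel distance 342 + fixed 27 = 369.
All other subsets cost ≥ 317. Minimum total cost: 308.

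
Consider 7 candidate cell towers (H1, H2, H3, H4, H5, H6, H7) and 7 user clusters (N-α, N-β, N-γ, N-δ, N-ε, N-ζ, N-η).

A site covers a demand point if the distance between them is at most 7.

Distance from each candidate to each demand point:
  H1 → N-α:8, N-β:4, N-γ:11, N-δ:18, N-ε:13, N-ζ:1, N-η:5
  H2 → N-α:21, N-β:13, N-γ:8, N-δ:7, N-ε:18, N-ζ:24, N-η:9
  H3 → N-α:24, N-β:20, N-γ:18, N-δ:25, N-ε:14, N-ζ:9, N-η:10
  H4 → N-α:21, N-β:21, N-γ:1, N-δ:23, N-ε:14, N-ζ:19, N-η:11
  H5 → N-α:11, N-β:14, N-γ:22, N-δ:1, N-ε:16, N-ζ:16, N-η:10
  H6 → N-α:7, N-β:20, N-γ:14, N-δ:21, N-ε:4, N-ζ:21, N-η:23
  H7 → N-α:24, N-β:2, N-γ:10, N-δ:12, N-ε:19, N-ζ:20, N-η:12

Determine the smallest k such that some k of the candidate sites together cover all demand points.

Coverage sets (demand points within 7 of each site):
  H1: {N-β, N-ζ, N-η}
  H2: {N-δ}
  H3: {}
  H4: {N-γ}
  H5: {N-δ}
  H6: {N-α, N-ε}
  H7: {N-β}
No 3 sites suffice: every size-3 union leaves at least one demand point uncovered.
But {H1, H2, H4, H6} covers everything, so the minimum is 4.

4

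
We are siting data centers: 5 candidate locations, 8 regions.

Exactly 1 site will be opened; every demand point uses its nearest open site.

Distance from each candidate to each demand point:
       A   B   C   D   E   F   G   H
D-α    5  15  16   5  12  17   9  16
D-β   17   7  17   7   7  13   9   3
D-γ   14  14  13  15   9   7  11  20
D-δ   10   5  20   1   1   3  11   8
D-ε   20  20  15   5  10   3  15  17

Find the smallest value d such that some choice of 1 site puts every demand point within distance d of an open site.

17

Open {D-α}.
  Farthest demand point is F at distance 17 (to D-α); all others are ≤ 17.
With {D-β} the worst case is 17.
With {D-γ} the worst case is 20.
No size-1 selection achieves below 17.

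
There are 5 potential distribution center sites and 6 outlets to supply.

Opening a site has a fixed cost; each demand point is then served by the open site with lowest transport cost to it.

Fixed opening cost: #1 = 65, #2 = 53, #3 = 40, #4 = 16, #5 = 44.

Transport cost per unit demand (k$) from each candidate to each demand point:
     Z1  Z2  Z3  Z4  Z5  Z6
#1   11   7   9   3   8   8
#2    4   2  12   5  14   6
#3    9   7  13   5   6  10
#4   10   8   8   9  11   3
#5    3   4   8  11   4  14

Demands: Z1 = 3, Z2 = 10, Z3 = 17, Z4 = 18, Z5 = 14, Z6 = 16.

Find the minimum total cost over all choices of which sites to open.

468

Open {#1, #4, #5}: assign each demand point to its cheapest open site.
  Z1→#5 3×3=9, Z2→#5 10×4=40, Z3→#4 17×8=136, Z4→#1 18×3=54, Z5→#5 14×4=56, Z6→#4 16×3=48
  transport cost 343, fixed 125 → total 468.
Compare {#2, #4, #5}: transport cost 359 + fixed 113 = 472.
Compare {#3, #4, #5}: transport cost 379 + fixed 100 = 479.
Compare {#2, #3, #4}: transport cost 390 + fixed 109 = 499.
All other subsets cost ≥ 472. Minimum total cost: 468.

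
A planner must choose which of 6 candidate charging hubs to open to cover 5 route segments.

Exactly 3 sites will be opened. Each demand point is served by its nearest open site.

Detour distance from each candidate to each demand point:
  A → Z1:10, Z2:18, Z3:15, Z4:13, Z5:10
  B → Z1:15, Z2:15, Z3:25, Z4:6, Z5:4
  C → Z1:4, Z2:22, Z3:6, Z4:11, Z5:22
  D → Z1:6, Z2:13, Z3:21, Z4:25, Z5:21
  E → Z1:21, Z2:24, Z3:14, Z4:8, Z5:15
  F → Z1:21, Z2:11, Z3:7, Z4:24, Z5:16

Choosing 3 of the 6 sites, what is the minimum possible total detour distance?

Open {B, C, F}.
  Z1→C 4, Z2→F 11, Z3→C 6, Z4→B 6, Z5→B 4  ⇒ total 31.
Compare {B, C, D}: total 33.
Compare {B, D, F}: total 34.
No size-3 selection does better; minimum is 31.

31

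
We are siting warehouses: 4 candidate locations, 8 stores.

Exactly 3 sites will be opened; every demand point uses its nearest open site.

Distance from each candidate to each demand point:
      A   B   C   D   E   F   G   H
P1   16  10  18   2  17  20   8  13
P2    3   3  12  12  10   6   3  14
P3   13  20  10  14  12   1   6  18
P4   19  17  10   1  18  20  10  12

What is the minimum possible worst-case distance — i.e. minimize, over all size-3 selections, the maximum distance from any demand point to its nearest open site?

Open {P1, P2, P4}.
  Farthest demand point is H at distance 12 (to P4); all others are ≤ 12.
With {P2, P3, P4} the worst case is 12.
With {P1, P2, P3} the worst case is 13.
No size-3 selection achieves below 12.

12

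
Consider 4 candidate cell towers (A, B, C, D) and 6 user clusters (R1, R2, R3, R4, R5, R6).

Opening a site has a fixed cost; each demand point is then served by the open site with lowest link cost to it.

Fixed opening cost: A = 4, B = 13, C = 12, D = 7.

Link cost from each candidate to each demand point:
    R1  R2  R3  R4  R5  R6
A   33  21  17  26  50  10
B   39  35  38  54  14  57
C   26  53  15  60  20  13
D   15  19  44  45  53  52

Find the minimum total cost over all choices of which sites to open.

Open {A, B, D}: assign each demand point to its cheapest open site.
  R1→D 15, R2→D 19, R3→A 17, R4→A 26, R5→B 14, R6→A 10
  link cost 101, fixed 24 → total 125.
Compare {A, C, D}: link cost 105 + fixed 23 = 128.
Compare {A, C}: link cost 118 + fixed 16 = 134.
Compare {A, B, C, D}: link cost 99 + fixed 36 = 135.
All other subsets cost ≥ 128. Minimum total cost: 125.

125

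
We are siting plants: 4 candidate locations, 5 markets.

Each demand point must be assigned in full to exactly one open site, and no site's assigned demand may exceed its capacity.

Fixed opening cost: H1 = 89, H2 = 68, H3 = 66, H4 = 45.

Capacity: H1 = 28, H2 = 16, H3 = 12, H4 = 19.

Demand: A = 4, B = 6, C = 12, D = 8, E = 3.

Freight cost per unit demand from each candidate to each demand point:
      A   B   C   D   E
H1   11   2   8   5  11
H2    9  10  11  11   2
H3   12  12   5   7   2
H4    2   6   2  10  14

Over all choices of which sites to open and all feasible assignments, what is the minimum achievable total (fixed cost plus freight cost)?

251

Open {H1, H4}; cheapest assignment that respects the capacities:
  H1 (cap 28, load 17): B, D, E — cost 6×2 + 8×5 + 3×11 = 85
  H4 (cap 19, load 16): A, C — cost 4×2 + 12×2 = 32
  Shipping 117, fixed 134 → total 251.
  Any other capacity-feasible assignment to {H1, H4} ships for at least 117.
Compare {H1, H3, H4}: its best feasible assignment gives total 290.
Compare {H1, H2, H4}: its best feasible assignment gives total 292.
Every other set of open sites that can feasibly serve all demand totals ≥ 290 even under its best assignment. Minimum: 251.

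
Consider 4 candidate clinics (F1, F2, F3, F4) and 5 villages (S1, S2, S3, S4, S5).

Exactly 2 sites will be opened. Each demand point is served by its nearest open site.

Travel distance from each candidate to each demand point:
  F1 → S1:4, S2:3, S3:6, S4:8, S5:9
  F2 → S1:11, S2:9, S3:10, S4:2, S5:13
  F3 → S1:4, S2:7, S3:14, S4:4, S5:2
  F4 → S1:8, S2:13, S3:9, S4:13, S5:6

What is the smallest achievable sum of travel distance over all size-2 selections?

19

Open {F1, F3}.
  S1→F1 4, S2→F1 3, S3→F1 6, S4→F3 4, S5→F3 2  ⇒ total 19.
Compare {F1, F2}: total 24.
Compare {F2, F3}: total 25.
No size-2 selection does better; minimum is 19.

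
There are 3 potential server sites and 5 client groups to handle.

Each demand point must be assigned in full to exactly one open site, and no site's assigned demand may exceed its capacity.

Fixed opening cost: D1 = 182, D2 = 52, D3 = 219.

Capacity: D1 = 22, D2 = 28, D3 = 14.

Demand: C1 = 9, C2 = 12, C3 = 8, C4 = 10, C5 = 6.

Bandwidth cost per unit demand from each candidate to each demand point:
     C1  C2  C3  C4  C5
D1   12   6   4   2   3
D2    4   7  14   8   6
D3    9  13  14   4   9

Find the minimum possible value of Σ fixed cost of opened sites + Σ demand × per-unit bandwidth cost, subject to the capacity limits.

442

Open {D1, D2}; cheapest assignment that respects the capacities:
  D1 (cap 22, load 18): C3, C4 — cost 8×4 + 10×2 = 52
  D2 (cap 28, load 27): C1, C2, C5 — cost 9×4 + 12×7 + 6×6 = 156
  Shipping 208, fixed 234 → total 442.
  Any other capacity-feasible assignment to {D1, D2} ships for at least 208.
Compare {D1, D2, D3}: its best feasible assignment gives total 661.
Every other set of open sites that can feasibly serve all demand totals ≥ 661 even under its best assignment. Minimum: 442.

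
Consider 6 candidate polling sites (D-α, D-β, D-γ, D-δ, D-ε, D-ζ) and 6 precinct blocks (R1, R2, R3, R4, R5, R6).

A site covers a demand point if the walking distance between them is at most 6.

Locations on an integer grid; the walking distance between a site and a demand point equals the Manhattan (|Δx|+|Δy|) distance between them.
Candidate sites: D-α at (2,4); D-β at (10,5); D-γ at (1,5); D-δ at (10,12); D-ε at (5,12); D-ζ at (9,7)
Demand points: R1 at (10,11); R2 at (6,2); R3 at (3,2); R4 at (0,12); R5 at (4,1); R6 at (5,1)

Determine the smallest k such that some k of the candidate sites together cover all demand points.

Coverage sets (demand points within 6 of each site):
  D-α: {R2, R3, R5, R6}
  D-β: {R1}
  D-γ: {R3}
  D-δ: {R1}
  D-ε: {R1, R4}
  D-ζ: {R1}
No single site covers all 6 demand points.
But {D-α, D-ε} covers everything, so the minimum is 2.

2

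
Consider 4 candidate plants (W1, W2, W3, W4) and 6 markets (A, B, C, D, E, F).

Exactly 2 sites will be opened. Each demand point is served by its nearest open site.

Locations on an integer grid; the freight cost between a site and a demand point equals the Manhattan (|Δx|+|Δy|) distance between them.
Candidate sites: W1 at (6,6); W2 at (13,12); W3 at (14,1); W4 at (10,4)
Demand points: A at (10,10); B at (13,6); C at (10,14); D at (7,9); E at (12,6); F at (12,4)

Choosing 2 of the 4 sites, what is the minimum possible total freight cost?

Open {W2, W4}.
  A→W2 5, B→W4 5, C→W2 5, D→W4 8, E→W4 4, F→W4 2  ⇒ total 29.
Compare {W1, W4}: total 31.
Compare {W1, W2}: total 34.
No size-2 selection does better; minimum is 29.

29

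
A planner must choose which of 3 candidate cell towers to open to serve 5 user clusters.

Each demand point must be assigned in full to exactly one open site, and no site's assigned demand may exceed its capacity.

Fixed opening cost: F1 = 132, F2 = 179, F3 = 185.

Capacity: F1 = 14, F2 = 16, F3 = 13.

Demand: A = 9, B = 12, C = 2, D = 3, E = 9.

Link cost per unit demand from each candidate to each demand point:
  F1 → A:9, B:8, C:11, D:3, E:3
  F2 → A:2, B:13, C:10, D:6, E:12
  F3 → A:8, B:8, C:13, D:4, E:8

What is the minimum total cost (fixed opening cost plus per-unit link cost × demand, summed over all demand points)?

Open {F1, F2, F3}; cheapest assignment that respects the capacities:
  F1 (cap 14, load 12): D, E — cost 3×3 + 9×3 = 36
  F2 (cap 16, load 11): A, C — cost 9×2 + 2×10 = 38
  F3 (cap 13, load 12): B — cost 12×8 = 96
  Shipping 170, fixed 496 → total 666.
  Any other capacity-feasible assignment to {F1, F2, F3} ships for at least 170.
Total demand is 35 and no other set of sites has combined capacity ≥ 35, so {F1, F2, F3} is the only feasible choice of open sites. Minimum: 666.

666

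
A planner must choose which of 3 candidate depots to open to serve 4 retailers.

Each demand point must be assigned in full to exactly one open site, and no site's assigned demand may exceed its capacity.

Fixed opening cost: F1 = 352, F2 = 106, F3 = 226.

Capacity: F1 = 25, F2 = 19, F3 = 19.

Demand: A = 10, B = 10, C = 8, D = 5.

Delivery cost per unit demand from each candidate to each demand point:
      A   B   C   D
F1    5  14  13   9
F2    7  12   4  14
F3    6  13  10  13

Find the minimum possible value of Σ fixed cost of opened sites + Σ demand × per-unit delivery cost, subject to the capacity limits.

Open {F2, F3}; cheapest assignment that respects the capacities:
  F2 (cap 19, load 18): B, C — cost 10×12 + 8×4 = 152
  F3 (cap 19, load 15): A, D — cost 10×6 + 5×13 = 125
  Shipping 277, fixed 332 → total 609.
  Any other capacity-feasible assignment to {F2, F3} ships for at least 277.
Compare {F1, F2}: its best feasible assignment gives total 705.
Compare {F1, F3}: its best feasible assignment gives total 883.
Every other set of open sites that can feasibly serve all demand totals ≥ 705 even under its best assignment. Minimum: 609.

609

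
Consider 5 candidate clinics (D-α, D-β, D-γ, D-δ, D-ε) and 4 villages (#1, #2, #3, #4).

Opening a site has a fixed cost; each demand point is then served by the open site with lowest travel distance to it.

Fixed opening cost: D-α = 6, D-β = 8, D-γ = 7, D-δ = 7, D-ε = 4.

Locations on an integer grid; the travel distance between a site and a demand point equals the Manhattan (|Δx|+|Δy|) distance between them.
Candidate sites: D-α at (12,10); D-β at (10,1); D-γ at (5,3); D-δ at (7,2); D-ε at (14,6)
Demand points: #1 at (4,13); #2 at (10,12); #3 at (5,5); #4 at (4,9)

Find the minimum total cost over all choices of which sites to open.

Open {D-α, D-γ}: assign each demand point to its cheapest open site.
  #1→D-α 11, #2→D-α 4, #3→D-γ 2, #4→D-γ 7
  travel distance 24, fixed 13 → total 37.
Compare {D-γ}: travel distance 34 + fixed 7 = 41.
Compare {D-γ, D-ε}: travel distance 30 + fixed 11 = 41.
Compare {D-α, D-γ, D-ε}: travel distance 24 + fixed 17 = 41.
All other subsets cost ≥ 41. Minimum total cost: 37.

37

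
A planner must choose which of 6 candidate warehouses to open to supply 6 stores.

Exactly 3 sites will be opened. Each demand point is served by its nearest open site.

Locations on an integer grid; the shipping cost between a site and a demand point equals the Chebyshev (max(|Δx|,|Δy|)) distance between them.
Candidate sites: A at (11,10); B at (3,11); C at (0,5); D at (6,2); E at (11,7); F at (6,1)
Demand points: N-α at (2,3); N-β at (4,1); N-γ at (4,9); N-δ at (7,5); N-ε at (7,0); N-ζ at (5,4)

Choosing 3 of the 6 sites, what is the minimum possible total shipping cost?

13

Open {B, C, D}.
  N-α→C 2, N-β→D 2, N-γ→B 2, N-δ→D 3, N-ε→D 2, N-ζ→D 2  ⇒ total 13.
Compare {B, C, F}: total 14.
Compare {B, D, F}: total 14.
No size-3 selection does better; minimum is 13.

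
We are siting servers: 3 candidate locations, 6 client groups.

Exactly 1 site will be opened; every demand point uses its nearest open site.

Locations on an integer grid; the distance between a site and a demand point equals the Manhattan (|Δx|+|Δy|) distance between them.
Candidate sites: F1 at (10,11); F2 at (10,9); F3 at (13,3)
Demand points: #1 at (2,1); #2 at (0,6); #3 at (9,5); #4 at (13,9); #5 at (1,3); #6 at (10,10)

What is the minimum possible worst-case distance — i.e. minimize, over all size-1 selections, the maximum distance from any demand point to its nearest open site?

Open {F2}.
  Farthest demand point is #1 at distance 16 (to F2); all others are ≤ 16.
With {F3} the worst case is 16.
With {F1} the worst case is 18.
No size-1 selection achieves below 16.

16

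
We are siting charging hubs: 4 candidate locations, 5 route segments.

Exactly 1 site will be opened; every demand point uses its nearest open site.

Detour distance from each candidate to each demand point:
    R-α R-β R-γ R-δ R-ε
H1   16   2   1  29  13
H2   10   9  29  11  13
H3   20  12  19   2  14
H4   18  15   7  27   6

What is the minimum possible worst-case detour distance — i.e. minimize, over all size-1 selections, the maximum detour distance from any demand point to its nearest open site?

Open {H3}.
  Farthest demand point is R-α at detour distance 20 (to H3); all others are ≤ 20.
With {H4} the worst case is 27.
With {H1} the worst case is 29.
No size-1 selection achieves below 20.

20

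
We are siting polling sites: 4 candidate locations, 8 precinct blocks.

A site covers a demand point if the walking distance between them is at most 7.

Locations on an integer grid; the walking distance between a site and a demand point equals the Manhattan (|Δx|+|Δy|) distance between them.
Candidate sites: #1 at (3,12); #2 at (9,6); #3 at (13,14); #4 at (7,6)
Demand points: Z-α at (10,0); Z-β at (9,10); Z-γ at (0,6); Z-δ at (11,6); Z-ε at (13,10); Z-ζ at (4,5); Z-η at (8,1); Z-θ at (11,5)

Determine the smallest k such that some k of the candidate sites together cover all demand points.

Coverage sets (demand points within 7 of each site):
  #1: {}
  #2: {Z-α, Z-β, Z-δ, Z-ζ, Z-η, Z-θ}
  #3: {Z-ε}
  #4: {Z-β, Z-γ, Z-δ, Z-ζ, Z-η, Z-θ}
No 2 sites suffice: every size-2 union leaves at least one demand point uncovered.
But {#2, #3, #4} covers everything, so the minimum is 3.

3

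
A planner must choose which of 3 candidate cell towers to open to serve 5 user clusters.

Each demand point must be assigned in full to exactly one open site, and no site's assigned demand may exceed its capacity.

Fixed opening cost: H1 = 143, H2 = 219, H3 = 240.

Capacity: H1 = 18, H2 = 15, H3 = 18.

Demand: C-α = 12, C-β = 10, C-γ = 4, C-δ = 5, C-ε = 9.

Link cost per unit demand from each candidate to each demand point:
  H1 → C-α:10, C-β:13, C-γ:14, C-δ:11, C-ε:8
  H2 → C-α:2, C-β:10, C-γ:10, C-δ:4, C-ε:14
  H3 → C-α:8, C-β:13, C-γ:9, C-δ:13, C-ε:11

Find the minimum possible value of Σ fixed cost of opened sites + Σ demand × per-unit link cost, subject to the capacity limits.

Open {H1, H2, H3}; cheapest assignment that respects the capacities:
  H1 (cap 18, load 14): C-δ, C-ε — cost 5×11 + 9×8 = 127
  H2 (cap 15, load 12): C-α — cost 12×2 = 24
  H3 (cap 18, load 14): C-β, C-γ — cost 10×13 + 4×9 = 166
  Shipping 317, fixed 602 → total 919.
  Any other capacity-feasible assignment to {H1, H2, H3} ships for at least 317.
Total demand is 40 and no other set of sites has combined capacity ≥ 40, so {H1, H2, H3} is the only feasible choice of open sites. Minimum: 919.

919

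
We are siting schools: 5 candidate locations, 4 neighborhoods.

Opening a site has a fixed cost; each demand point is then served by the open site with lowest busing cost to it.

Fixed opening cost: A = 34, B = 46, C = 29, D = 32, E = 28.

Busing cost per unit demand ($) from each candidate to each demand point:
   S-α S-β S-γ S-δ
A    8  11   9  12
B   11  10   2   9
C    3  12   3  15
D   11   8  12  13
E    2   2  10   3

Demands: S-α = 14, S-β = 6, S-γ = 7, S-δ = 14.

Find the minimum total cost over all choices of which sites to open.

Open {C, E}: assign each demand point to its cheapest open site.
  S-α→E 14×2=28, S-β→E 6×2=12, S-γ→C 7×3=21, S-δ→E 14×3=42
  busing cost 103, fixed 57 → total 160.
Compare {B, E}: busing cost 96 + fixed 74 = 170.
Compare {E}: busing cost 152 + fixed 28 = 180.
Compare {C, D, E}: busing cost 103 + fixed 89 = 192.
All other subsets cost ≥ 170. Minimum total cost: 160.

160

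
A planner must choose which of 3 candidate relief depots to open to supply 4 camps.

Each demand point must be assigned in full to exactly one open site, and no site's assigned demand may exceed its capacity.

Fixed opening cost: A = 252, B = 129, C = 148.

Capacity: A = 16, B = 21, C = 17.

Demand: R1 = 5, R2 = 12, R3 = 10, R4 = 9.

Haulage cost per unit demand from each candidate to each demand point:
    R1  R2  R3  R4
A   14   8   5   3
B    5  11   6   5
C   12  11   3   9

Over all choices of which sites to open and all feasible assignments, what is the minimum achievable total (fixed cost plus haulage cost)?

544

Open {B, C}; cheapest assignment that respects the capacities:
  B (cap 21, load 21): R2, R4 — cost 12×11 + 9×5 = 177
  C (cap 17, load 15): R1, R3 — cost 5×12 + 10×3 = 90
  Shipping 267, fixed 277 → total 544.
  Any other capacity-feasible assignment to {B, C} ships for at least 267.
Compare {A, B}: its best feasible assignment gives total 678.
Compare {A, B, C}: its best feasible assignment gives total 725.
Every other set of open sites that can feasibly serve all demand totals ≥ 678 even under its best assignment. Minimum: 544.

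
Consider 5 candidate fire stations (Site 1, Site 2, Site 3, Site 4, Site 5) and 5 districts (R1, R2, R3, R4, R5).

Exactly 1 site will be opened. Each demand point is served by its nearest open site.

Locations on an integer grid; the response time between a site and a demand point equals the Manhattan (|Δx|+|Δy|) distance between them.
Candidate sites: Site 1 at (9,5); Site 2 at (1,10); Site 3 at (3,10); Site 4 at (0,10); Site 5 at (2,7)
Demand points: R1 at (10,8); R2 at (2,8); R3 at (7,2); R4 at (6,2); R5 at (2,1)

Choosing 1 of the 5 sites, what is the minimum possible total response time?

35

Open {Site 5}.
  R1→Site 5 9, R2→Site 5 1, R3→Site 5 10, R4→Site 5 9, R5→Site 5 6  ⇒ total 35.
Compare {Site 1}: total 36.
Compare {Site 3}: total 45.
No size-1 selection does better; minimum is 35.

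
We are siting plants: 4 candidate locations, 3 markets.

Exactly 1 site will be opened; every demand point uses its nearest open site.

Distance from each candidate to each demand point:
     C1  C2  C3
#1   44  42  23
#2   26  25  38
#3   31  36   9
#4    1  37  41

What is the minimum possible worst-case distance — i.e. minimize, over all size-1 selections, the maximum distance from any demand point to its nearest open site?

36

Open {#3}.
  Farthest demand point is C2 at distance 36 (to #3); all others are ≤ 36.
With {#2} the worst case is 38.
With {#4} the worst case is 41.
No size-1 selection achieves below 36.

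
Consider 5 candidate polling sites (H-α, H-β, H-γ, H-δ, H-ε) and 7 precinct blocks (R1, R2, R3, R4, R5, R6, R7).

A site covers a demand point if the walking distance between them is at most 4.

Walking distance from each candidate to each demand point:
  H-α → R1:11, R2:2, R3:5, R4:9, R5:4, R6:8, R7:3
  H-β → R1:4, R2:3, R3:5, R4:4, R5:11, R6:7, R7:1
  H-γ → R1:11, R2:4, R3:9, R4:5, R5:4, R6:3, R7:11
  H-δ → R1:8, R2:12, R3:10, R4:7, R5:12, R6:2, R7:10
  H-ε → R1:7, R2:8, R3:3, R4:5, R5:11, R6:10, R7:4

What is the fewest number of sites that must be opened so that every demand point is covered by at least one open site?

3

Coverage sets (demand points within 4 of each site):
  H-α: {R2, R5, R7}
  H-β: {R1, R2, R4, R7}
  H-γ: {R2, R5, R6}
  H-δ: {R6}
  H-ε: {R3, R7}
No 2 sites suffice: every size-2 union leaves at least one demand point uncovered.
But {H-β, H-γ, H-ε} covers everything, so the minimum is 3.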